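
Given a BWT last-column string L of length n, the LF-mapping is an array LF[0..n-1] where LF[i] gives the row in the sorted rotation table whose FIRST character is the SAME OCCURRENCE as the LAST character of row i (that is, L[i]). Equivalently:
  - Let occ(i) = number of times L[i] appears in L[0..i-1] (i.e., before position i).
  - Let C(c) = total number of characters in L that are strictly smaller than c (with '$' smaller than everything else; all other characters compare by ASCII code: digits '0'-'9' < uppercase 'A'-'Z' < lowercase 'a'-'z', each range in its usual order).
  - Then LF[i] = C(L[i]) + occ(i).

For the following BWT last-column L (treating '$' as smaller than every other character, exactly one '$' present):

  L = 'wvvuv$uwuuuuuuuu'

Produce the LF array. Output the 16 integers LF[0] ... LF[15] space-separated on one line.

Char counts: '$':1, 'u':10, 'v':3, 'w':2
C (first-col start): C('$')=0, C('u')=1, C('v')=11, C('w')=14
L[0]='w': occ=0, LF[0]=C('w')+0=14+0=14
L[1]='v': occ=0, LF[1]=C('v')+0=11+0=11
L[2]='v': occ=1, LF[2]=C('v')+1=11+1=12
L[3]='u': occ=0, LF[3]=C('u')+0=1+0=1
L[4]='v': occ=2, LF[4]=C('v')+2=11+2=13
L[5]='$': occ=0, LF[5]=C('$')+0=0+0=0
L[6]='u': occ=1, LF[6]=C('u')+1=1+1=2
L[7]='w': occ=1, LF[7]=C('w')+1=14+1=15
L[8]='u': occ=2, LF[8]=C('u')+2=1+2=3
L[9]='u': occ=3, LF[9]=C('u')+3=1+3=4
L[10]='u': occ=4, LF[10]=C('u')+4=1+4=5
L[11]='u': occ=5, LF[11]=C('u')+5=1+5=6
L[12]='u': occ=6, LF[12]=C('u')+6=1+6=7
L[13]='u': occ=7, LF[13]=C('u')+7=1+7=8
L[14]='u': occ=8, LF[14]=C('u')+8=1+8=9
L[15]='u': occ=9, LF[15]=C('u')+9=1+9=10

Answer: 14 11 12 1 13 0 2 15 3 4 5 6 7 8 9 10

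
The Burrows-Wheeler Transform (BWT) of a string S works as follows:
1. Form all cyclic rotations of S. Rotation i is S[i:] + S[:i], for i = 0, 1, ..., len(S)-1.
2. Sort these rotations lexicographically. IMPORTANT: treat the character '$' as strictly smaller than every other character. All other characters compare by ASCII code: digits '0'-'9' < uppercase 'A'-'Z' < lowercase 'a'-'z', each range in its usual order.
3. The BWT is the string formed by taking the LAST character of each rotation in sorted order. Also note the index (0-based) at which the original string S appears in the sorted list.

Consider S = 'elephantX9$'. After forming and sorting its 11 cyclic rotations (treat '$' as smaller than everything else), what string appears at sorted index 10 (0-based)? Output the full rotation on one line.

All 11 rotations (rotation i = S[i:]+S[:i]):
  rot[0] = elephantX9$
  rot[1] = lephantX9$e
  rot[2] = ephantX9$el
  rot[3] = phantX9$ele
  rot[4] = hantX9$elep
  rot[5] = antX9$eleph
  rot[6] = ntX9$elepha
  rot[7] = tX9$elephan
  rot[8] = X9$elephant
  rot[9] = 9$elephantX
  rot[10] = $elephantX9
Sorted (with $ < everything):
  sorted[0] = $elephantX9
  sorted[1] = 9$elephantX
  sorted[2] = X9$elephant
  sorted[3] = antX9$eleph
  sorted[4] = elephantX9$
  sorted[5] = ephantX9$el
  sorted[6] = hantX9$elep
  sorted[7] = lephantX9$e
  sorted[8] = ntX9$elepha
  sorted[9] = phantX9$ele
  sorted[10] = tX9$elephan
sorted[10] = tX9$elephan

Answer: tX9$elephan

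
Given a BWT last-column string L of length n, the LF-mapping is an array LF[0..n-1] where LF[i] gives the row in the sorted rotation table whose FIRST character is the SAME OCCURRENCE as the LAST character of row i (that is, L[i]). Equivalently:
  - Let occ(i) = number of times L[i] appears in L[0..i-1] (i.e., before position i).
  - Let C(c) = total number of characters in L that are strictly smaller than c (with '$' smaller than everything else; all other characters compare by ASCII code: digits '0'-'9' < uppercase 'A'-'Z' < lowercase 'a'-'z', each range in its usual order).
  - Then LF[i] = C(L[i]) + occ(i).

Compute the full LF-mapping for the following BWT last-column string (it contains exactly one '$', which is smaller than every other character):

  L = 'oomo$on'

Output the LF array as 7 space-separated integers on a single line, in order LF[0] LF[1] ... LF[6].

Char counts: '$':1, 'm':1, 'n':1, 'o':4
C (first-col start): C('$')=0, C('m')=1, C('n')=2, C('o')=3
L[0]='o': occ=0, LF[0]=C('o')+0=3+0=3
L[1]='o': occ=1, LF[1]=C('o')+1=3+1=4
L[2]='m': occ=0, LF[2]=C('m')+0=1+0=1
L[3]='o': occ=2, LF[3]=C('o')+2=3+2=5
L[4]='$': occ=0, LF[4]=C('$')+0=0+0=0
L[5]='o': occ=3, LF[5]=C('o')+3=3+3=6
L[6]='n': occ=0, LF[6]=C('n')+0=2+0=2

Answer: 3 4 1 5 0 6 2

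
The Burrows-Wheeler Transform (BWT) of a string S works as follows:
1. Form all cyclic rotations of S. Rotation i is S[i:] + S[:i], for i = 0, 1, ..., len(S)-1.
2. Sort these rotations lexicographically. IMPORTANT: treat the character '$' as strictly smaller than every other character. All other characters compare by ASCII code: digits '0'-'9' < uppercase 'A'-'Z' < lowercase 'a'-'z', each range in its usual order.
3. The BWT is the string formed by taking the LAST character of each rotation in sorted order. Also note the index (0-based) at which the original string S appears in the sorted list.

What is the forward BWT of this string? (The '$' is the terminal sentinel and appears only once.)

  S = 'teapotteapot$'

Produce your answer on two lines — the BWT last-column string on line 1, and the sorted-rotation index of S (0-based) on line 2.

All 13 rotations (rotation i = S[i:]+S[:i]):
  rot[0] = teapotteapot$
  rot[1] = eapotteapot$t
  rot[2] = apotteapot$te
  rot[3] = potteapot$tea
  rot[4] = otteapot$teap
  rot[5] = tteapot$teapo
  rot[6] = teapot$teapot
  rot[7] = eapot$teapott
  rot[8] = apot$teapotte
  rot[9] = pot$teapottea
  rot[10] = ot$teapotteap
  rot[11] = t$teapotteapo
  rot[12] = $teapotteapot
Sorted (with $ < everything):
  sorted[0] = $teapotteapot  (last char: 't')
  sorted[1] = apot$teapotte  (last char: 'e')
  sorted[2] = apotteapot$te  (last char: 'e')
  sorted[3] = eapot$teapott  (last char: 't')
  sorted[4] = eapotteapot$t  (last char: 't')
  sorted[5] = ot$teapotteap  (last char: 'p')
  sorted[6] = otteapot$teap  (last char: 'p')
  sorted[7] = pot$teapottea  (last char: 'a')
  sorted[8] = potteapot$tea  (last char: 'a')
  sorted[9] = t$teapotteapo  (last char: 'o')
  sorted[10] = teapot$teapot  (last char: 't')
  sorted[11] = teapotteapot$  (last char: '$')
  sorted[12] = tteapot$teapo  (last char: 'o')
Last column: teettppaaot$o
Original string S is at sorted index 11

Answer: teettppaaot$o
11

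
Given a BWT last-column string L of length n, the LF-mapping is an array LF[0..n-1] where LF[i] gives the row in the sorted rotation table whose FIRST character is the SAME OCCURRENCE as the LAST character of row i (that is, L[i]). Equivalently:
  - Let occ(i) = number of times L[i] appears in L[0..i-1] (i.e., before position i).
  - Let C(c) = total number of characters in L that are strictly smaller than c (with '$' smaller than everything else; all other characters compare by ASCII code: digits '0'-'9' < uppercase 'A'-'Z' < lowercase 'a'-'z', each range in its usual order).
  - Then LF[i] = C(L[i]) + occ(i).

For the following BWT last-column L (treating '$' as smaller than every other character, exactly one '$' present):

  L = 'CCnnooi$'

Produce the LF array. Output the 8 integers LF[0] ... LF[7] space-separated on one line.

Answer: 1 2 4 5 6 7 3 0

Derivation:
Char counts: '$':1, 'C':2, 'i':1, 'n':2, 'o':2
C (first-col start): C('$')=0, C('C')=1, C('i')=3, C('n')=4, C('o')=6
L[0]='C': occ=0, LF[0]=C('C')+0=1+0=1
L[1]='C': occ=1, LF[1]=C('C')+1=1+1=2
L[2]='n': occ=0, LF[2]=C('n')+0=4+0=4
L[3]='n': occ=1, LF[3]=C('n')+1=4+1=5
L[4]='o': occ=0, LF[4]=C('o')+0=6+0=6
L[5]='o': occ=1, LF[5]=C('o')+1=6+1=7
L[6]='i': occ=0, LF[6]=C('i')+0=3+0=3
L[7]='$': occ=0, LF[7]=C('$')+0=0+0=0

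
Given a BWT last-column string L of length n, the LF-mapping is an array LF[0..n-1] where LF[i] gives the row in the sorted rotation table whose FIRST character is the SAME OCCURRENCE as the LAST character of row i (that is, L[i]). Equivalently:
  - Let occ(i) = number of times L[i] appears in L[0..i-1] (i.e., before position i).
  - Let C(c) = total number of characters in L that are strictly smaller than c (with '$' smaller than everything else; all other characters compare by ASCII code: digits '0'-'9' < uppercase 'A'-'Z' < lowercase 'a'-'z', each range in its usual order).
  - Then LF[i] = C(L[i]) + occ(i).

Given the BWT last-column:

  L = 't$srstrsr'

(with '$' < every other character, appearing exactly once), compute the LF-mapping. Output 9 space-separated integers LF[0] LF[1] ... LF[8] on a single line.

Char counts: '$':1, 'r':3, 's':3, 't':2
C (first-col start): C('$')=0, C('r')=1, C('s')=4, C('t')=7
L[0]='t': occ=0, LF[0]=C('t')+0=7+0=7
L[1]='$': occ=0, LF[1]=C('$')+0=0+0=0
L[2]='s': occ=0, LF[2]=C('s')+0=4+0=4
L[3]='r': occ=0, LF[3]=C('r')+0=1+0=1
L[4]='s': occ=1, LF[4]=C('s')+1=4+1=5
L[5]='t': occ=1, LF[5]=C('t')+1=7+1=8
L[6]='r': occ=1, LF[6]=C('r')+1=1+1=2
L[7]='s': occ=2, LF[7]=C('s')+2=4+2=6
L[8]='r': occ=2, LF[8]=C('r')+2=1+2=3

Answer: 7 0 4 1 5 8 2 6 3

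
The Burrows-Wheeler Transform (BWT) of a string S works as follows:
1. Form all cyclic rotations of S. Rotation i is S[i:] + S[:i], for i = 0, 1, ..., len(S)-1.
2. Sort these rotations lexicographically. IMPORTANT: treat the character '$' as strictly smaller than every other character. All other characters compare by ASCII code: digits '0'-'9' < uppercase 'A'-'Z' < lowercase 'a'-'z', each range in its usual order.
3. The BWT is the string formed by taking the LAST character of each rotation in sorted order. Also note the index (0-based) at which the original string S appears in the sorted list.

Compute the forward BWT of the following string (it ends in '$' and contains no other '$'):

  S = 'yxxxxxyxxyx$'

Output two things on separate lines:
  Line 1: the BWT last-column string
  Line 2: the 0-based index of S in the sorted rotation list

Answer: xyyxxyxxxx$x
10

Derivation:
All 12 rotations (rotation i = S[i:]+S[:i]):
  rot[0] = yxxxxxyxxyx$
  rot[1] = xxxxxyxxyx$y
  rot[2] = xxxxyxxyx$yx
  rot[3] = xxxyxxyx$yxx
  rot[4] = xxyxxyx$yxxx
  rot[5] = xyxxyx$yxxxx
  rot[6] = yxxyx$yxxxxx
  rot[7] = xxyx$yxxxxxy
  rot[8] = xyx$yxxxxxyx
  rot[9] = yx$yxxxxxyxx
  rot[10] = x$yxxxxxyxxy
  rot[11] = $yxxxxxyxxyx
Sorted (with $ < everything):
  sorted[0] = $yxxxxxyxxyx  (last char: 'x')
  sorted[1] = x$yxxxxxyxxy  (last char: 'y')
  sorted[2] = xxxxxyxxyx$y  (last char: 'y')
  sorted[3] = xxxxyxxyx$yx  (last char: 'x')
  sorted[4] = xxxyxxyx$yxx  (last char: 'x')
  sorted[5] = xxyx$yxxxxxy  (last char: 'y')
  sorted[6] = xxyxxyx$yxxx  (last char: 'x')
  sorted[7] = xyx$yxxxxxyx  (last char: 'x')
  sorted[8] = xyxxyx$yxxxx  (last char: 'x')
  sorted[9] = yx$yxxxxxyxx  (last char: 'x')
  sorted[10] = yxxxxxyxxyx$  (last char: '$')
  sorted[11] = yxxyx$yxxxxx  (last char: 'x')
Last column: xyyxxyxxxx$x
Original string S is at sorted index 10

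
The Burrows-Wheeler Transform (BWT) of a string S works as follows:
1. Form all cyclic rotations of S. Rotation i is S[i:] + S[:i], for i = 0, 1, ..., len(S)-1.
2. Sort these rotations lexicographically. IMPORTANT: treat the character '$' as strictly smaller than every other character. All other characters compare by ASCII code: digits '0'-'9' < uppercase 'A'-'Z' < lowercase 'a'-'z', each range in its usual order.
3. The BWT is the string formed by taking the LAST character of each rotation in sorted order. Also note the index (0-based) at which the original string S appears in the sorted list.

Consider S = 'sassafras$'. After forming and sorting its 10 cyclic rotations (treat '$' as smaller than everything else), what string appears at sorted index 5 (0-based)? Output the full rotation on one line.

Answer: ras$sassaf

Derivation:
All 10 rotations (rotation i = S[i:]+S[:i]):
  rot[0] = sassafras$
  rot[1] = assafras$s
  rot[2] = ssafras$sa
  rot[3] = safras$sas
  rot[4] = afras$sass
  rot[5] = fras$sassa
  rot[6] = ras$sassaf
  rot[7] = as$sassafr
  rot[8] = s$sassafra
  rot[9] = $sassafras
Sorted (with $ < everything):
  sorted[0] = $sassafras
  sorted[1] = afras$sass
  sorted[2] = as$sassafr
  sorted[3] = assafras$s
  sorted[4] = fras$sassa
  sorted[5] = ras$sassaf
  sorted[6] = s$sassafra
  sorted[7] = safras$sas
  sorted[8] = sassafras$
  sorted[9] = ssafras$sa
sorted[5] = ras$sassaf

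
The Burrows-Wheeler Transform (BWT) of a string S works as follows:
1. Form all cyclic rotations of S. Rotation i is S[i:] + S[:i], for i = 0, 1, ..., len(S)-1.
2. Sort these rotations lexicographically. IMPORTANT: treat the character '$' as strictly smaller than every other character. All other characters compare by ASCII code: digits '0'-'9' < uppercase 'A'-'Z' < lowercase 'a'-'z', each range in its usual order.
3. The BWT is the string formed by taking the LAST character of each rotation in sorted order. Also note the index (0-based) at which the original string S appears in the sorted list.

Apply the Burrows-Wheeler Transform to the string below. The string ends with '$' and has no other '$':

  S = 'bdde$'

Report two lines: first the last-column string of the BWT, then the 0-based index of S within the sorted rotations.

All 5 rotations (rotation i = S[i:]+S[:i]):
  rot[0] = bdde$
  rot[1] = dde$b
  rot[2] = de$bd
  rot[3] = e$bdd
  rot[4] = $bdde
Sorted (with $ < everything):
  sorted[0] = $bdde  (last char: 'e')
  sorted[1] = bdde$  (last char: '$')
  sorted[2] = dde$b  (last char: 'b')
  sorted[3] = de$bd  (last char: 'd')
  sorted[4] = e$bdd  (last char: 'd')
Last column: e$bdd
Original string S is at sorted index 1

Answer: e$bdd
1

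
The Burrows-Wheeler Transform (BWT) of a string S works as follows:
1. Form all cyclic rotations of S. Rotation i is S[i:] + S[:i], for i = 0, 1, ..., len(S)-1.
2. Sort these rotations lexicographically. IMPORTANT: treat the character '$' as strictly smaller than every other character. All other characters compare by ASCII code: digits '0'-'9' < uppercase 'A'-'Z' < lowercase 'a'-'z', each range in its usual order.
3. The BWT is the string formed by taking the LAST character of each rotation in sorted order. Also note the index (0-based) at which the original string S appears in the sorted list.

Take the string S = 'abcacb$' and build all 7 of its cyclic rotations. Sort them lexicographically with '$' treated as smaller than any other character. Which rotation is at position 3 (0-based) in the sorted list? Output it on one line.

All 7 rotations (rotation i = S[i:]+S[:i]):
  rot[0] = abcacb$
  rot[1] = bcacb$a
  rot[2] = cacb$ab
  rot[3] = acb$abc
  rot[4] = cb$abca
  rot[5] = b$abcac
  rot[6] = $abcacb
Sorted (with $ < everything):
  sorted[0] = $abcacb
  sorted[1] = abcacb$
  sorted[2] = acb$abc
  sorted[3] = b$abcac
  sorted[4] = bcacb$a
  sorted[5] = cacb$ab
  sorted[6] = cb$abca
sorted[3] = b$abcac

Answer: b$abcac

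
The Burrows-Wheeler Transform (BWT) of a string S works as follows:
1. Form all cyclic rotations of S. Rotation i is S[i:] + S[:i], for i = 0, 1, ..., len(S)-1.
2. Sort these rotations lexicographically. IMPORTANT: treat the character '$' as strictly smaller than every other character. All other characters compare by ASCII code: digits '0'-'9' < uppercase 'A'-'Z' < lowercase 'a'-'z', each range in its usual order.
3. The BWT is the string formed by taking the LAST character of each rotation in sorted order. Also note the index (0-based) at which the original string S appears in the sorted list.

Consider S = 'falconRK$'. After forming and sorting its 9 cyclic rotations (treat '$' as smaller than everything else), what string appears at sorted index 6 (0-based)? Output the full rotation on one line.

Answer: lconRK$fa

Derivation:
All 9 rotations (rotation i = S[i:]+S[:i]):
  rot[0] = falconRK$
  rot[1] = alconRK$f
  rot[2] = lconRK$fa
  rot[3] = conRK$fal
  rot[4] = onRK$falc
  rot[5] = nRK$falco
  rot[6] = RK$falcon
  rot[7] = K$falconR
  rot[8] = $falconRK
Sorted (with $ < everything):
  sorted[0] = $falconRK
  sorted[1] = K$falconR
  sorted[2] = RK$falcon
  sorted[3] = alconRK$f
  sorted[4] = conRK$fal
  sorted[5] = falconRK$
  sorted[6] = lconRK$fa
  sorted[7] = nRK$falco
  sorted[8] = onRK$falc
sorted[6] = lconRK$fa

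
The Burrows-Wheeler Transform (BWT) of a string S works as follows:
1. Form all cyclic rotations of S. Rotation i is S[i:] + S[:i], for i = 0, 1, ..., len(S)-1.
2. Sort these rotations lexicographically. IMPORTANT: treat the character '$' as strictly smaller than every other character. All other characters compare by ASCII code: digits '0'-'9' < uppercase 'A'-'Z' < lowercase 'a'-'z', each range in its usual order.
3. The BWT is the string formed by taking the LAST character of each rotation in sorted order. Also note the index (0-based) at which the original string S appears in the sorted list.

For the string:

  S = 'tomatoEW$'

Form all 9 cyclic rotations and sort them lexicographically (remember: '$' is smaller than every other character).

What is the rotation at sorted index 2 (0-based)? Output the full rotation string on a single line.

All 9 rotations (rotation i = S[i:]+S[:i]):
  rot[0] = tomatoEW$
  rot[1] = omatoEW$t
  rot[2] = matoEW$to
  rot[3] = atoEW$tom
  rot[4] = toEW$toma
  rot[5] = oEW$tomat
  rot[6] = EW$tomato
  rot[7] = W$tomatoE
  rot[8] = $tomatoEW
Sorted (with $ < everything):
  sorted[0] = $tomatoEW
  sorted[1] = EW$tomato
  sorted[2] = W$tomatoE
  sorted[3] = atoEW$tom
  sorted[4] = matoEW$to
  sorted[5] = oEW$tomat
  sorted[6] = omatoEW$t
  sorted[7] = toEW$toma
  sorted[8] = tomatoEW$
sorted[2] = W$tomatoE

Answer: W$tomatoE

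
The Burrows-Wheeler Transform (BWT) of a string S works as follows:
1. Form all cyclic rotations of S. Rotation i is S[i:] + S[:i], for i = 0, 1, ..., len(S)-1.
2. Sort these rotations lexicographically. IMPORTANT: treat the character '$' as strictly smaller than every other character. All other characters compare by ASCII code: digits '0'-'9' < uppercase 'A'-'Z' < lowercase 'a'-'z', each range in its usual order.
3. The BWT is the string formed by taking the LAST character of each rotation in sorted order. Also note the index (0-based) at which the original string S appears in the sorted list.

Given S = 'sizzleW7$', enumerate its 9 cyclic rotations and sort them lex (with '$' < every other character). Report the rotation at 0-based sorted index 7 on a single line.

All 9 rotations (rotation i = S[i:]+S[:i]):
  rot[0] = sizzleW7$
  rot[1] = izzleW7$s
  rot[2] = zzleW7$si
  rot[3] = zleW7$siz
  rot[4] = leW7$sizz
  rot[5] = eW7$sizzl
  rot[6] = W7$sizzle
  rot[7] = 7$sizzleW
  rot[8] = $sizzleW7
Sorted (with $ < everything):
  sorted[0] = $sizzleW7
  sorted[1] = 7$sizzleW
  sorted[2] = W7$sizzle
  sorted[3] = eW7$sizzl
  sorted[4] = izzleW7$s
  sorted[5] = leW7$sizz
  sorted[6] = sizzleW7$
  sorted[7] = zleW7$siz
  sorted[8] = zzleW7$si
sorted[7] = zleW7$siz

Answer: zleW7$siz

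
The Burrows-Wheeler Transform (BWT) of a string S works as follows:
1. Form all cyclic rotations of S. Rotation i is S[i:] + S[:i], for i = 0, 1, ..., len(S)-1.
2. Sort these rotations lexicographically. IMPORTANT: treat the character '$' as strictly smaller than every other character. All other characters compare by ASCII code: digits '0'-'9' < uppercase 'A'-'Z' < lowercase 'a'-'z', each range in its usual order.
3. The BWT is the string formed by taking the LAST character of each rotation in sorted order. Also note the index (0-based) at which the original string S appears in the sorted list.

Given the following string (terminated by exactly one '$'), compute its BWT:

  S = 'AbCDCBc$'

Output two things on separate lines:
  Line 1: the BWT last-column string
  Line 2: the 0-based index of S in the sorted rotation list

All 8 rotations (rotation i = S[i:]+S[:i]):
  rot[0] = AbCDCBc$
  rot[1] = bCDCBc$A
  rot[2] = CDCBc$Ab
  rot[3] = DCBc$AbC
  rot[4] = CBc$AbCD
  rot[5] = Bc$AbCDC
  rot[6] = c$AbCDCB
  rot[7] = $AbCDCBc
Sorted (with $ < everything):
  sorted[0] = $AbCDCBc  (last char: 'c')
  sorted[1] = AbCDCBc$  (last char: '$')
  sorted[2] = Bc$AbCDC  (last char: 'C')
  sorted[3] = CBc$AbCD  (last char: 'D')
  sorted[4] = CDCBc$Ab  (last char: 'b')
  sorted[5] = DCBc$AbC  (last char: 'C')
  sorted[6] = bCDCBc$A  (last char: 'A')
  sorted[7] = c$AbCDCB  (last char: 'B')
Last column: c$CDbCAB
Original string S is at sorted index 1

Answer: c$CDbCAB
1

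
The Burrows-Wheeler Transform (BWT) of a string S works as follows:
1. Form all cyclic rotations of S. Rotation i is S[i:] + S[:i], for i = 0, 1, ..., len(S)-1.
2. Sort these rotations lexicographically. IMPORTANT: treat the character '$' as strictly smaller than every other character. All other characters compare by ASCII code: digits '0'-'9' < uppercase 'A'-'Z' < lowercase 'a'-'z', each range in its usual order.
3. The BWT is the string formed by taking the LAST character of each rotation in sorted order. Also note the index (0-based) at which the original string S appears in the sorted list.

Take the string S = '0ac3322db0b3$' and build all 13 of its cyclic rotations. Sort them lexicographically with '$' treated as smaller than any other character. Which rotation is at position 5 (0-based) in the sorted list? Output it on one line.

All 13 rotations (rotation i = S[i:]+S[:i]):
  rot[0] = 0ac3322db0b3$
  rot[1] = ac3322db0b3$0
  rot[2] = c3322db0b3$0a
  rot[3] = 3322db0b3$0ac
  rot[4] = 322db0b3$0ac3
  rot[5] = 22db0b3$0ac33
  rot[6] = 2db0b3$0ac332
  rot[7] = db0b3$0ac3322
  rot[8] = b0b3$0ac3322d
  rot[9] = 0b3$0ac3322db
  rot[10] = b3$0ac3322db0
  rot[11] = 3$0ac3322db0b
  rot[12] = $0ac3322db0b3
Sorted (with $ < everything):
  sorted[0] = $0ac3322db0b3
  sorted[1] = 0ac3322db0b3$
  sorted[2] = 0b3$0ac3322db
  sorted[3] = 22db0b3$0ac33
  sorted[4] = 2db0b3$0ac332
  sorted[5] = 3$0ac3322db0b
  sorted[6] = 322db0b3$0ac3
  sorted[7] = 3322db0b3$0ac
  sorted[8] = ac3322db0b3$0
  sorted[9] = b0b3$0ac3322d
  sorted[10] = b3$0ac3322db0
  sorted[11] = c3322db0b3$0a
  sorted[12] = db0b3$0ac3322
sorted[5] = 3$0ac3322db0b

Answer: 3$0ac3322db0b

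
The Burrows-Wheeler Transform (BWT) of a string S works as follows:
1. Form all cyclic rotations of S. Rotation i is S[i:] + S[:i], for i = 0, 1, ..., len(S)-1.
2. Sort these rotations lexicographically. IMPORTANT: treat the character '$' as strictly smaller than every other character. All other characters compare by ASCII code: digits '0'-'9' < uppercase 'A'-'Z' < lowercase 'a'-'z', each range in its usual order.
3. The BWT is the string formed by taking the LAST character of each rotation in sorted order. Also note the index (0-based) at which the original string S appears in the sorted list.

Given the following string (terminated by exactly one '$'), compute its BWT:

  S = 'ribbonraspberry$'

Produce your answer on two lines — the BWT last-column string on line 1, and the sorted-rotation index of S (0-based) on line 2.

All 16 rotations (rotation i = S[i:]+S[:i]):
  rot[0] = ribbonraspberry$
  rot[1] = ibbonraspberry$r
  rot[2] = bbonraspberry$ri
  rot[3] = bonraspberry$rib
  rot[4] = onraspberry$ribb
  rot[5] = nraspberry$ribbo
  rot[6] = raspberry$ribbon
  rot[7] = aspberry$ribbonr
  rot[8] = spberry$ribbonra
  rot[9] = pberry$ribbonras
  rot[10] = berry$ribbonrasp
  rot[11] = erry$ribbonraspb
  rot[12] = rry$ribbonraspbe
  rot[13] = ry$ribbonraspber
  rot[14] = y$ribbonraspberr
  rot[15] = $ribbonraspberry
Sorted (with $ < everything):
  sorted[0] = $ribbonraspberry  (last char: 'y')
  sorted[1] = aspberry$ribbonr  (last char: 'r')
  sorted[2] = bbonraspberry$ri  (last char: 'i')
  sorted[3] = berry$ribbonrasp  (last char: 'p')
  sorted[4] = bonraspberry$rib  (last char: 'b')
  sorted[5] = erry$ribbonraspb  (last char: 'b')
  sorted[6] = ibbonraspberry$r  (last char: 'r')
  sorted[7] = nraspberry$ribbo  (last char: 'o')
  sorted[8] = onraspberry$ribb  (last char: 'b')
  sorted[9] = pberry$ribbonras  (last char: 's')
  sorted[10] = raspberry$ribbon  (last char: 'n')
  sorted[11] = ribbonraspberry$  (last char: '$')
  sorted[12] = rry$ribbonraspbe  (last char: 'e')
  sorted[13] = ry$ribbonraspber  (last char: 'r')
  sorted[14] = spberry$ribbonra  (last char: 'a')
  sorted[15] = y$ribbonraspberr  (last char: 'r')
Last column: yripbbrobsn$erar
Original string S is at sorted index 11

Answer: yripbbrobsn$erar
11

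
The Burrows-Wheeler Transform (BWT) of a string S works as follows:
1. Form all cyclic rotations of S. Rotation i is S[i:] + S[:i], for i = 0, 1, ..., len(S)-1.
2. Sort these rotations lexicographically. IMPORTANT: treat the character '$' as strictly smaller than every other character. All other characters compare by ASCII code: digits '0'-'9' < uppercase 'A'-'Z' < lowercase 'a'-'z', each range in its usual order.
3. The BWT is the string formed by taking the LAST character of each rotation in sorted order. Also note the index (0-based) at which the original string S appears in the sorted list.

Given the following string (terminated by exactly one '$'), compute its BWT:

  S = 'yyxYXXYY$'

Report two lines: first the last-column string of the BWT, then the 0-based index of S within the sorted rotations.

Answer: YYXYxXyy$
8

Derivation:
All 9 rotations (rotation i = S[i:]+S[:i]):
  rot[0] = yyxYXXYY$
  rot[1] = yxYXXYY$y
  rot[2] = xYXXYY$yy
  rot[3] = YXXYY$yyx
  rot[4] = XXYY$yyxY
  rot[5] = XYY$yyxYX
  rot[6] = YY$yyxYXX
  rot[7] = Y$yyxYXXY
  rot[8] = $yyxYXXYY
Sorted (with $ < everything):
  sorted[0] = $yyxYXXYY  (last char: 'Y')
  sorted[1] = XXYY$yyxY  (last char: 'Y')
  sorted[2] = XYY$yyxYX  (last char: 'X')
  sorted[3] = Y$yyxYXXY  (last char: 'Y')
  sorted[4] = YXXYY$yyx  (last char: 'x')
  sorted[5] = YY$yyxYXX  (last char: 'X')
  sorted[6] = xYXXYY$yy  (last char: 'y')
  sorted[7] = yxYXXYY$y  (last char: 'y')
  sorted[8] = yyxYXXYY$  (last char: '$')
Last column: YYXYxXyy$
Original string S is at sorted index 8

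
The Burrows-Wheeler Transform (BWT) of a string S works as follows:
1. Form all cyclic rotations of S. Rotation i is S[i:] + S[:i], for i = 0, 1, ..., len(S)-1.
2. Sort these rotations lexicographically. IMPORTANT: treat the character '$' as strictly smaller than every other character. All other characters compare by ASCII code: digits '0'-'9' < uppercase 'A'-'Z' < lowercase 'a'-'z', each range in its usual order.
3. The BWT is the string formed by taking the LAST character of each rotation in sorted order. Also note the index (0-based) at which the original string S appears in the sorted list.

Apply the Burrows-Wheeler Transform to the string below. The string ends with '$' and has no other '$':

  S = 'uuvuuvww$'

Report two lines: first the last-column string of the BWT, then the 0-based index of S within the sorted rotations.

Answer: w$vuuuuwv
1

Derivation:
All 9 rotations (rotation i = S[i:]+S[:i]):
  rot[0] = uuvuuvww$
  rot[1] = uvuuvww$u
  rot[2] = vuuvww$uu
  rot[3] = uuvww$uuv
  rot[4] = uvww$uuvu
  rot[5] = vww$uuvuu
  rot[6] = ww$uuvuuv
  rot[7] = w$uuvuuvw
  rot[8] = $uuvuuvww
Sorted (with $ < everything):
  sorted[0] = $uuvuuvww  (last char: 'w')
  sorted[1] = uuvuuvww$  (last char: '$')
  sorted[2] = uuvww$uuv  (last char: 'v')
  sorted[3] = uvuuvww$u  (last char: 'u')
  sorted[4] = uvww$uuvu  (last char: 'u')
  sorted[5] = vuuvww$uu  (last char: 'u')
  sorted[6] = vww$uuvuu  (last char: 'u')
  sorted[7] = w$uuvuuvw  (last char: 'w')
  sorted[8] = ww$uuvuuv  (last char: 'v')
Last column: w$vuuuuwv
Original string S is at sorted index 1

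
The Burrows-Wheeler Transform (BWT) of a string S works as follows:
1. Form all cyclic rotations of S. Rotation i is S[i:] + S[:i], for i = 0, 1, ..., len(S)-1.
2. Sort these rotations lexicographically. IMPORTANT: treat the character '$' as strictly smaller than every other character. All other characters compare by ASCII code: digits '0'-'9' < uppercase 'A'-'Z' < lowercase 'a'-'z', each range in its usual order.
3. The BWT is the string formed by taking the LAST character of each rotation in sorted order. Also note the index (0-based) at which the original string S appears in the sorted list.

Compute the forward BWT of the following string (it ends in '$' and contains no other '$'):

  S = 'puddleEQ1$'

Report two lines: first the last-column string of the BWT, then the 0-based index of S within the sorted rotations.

All 10 rotations (rotation i = S[i:]+S[:i]):
  rot[0] = puddleEQ1$
  rot[1] = uddleEQ1$p
  rot[2] = ddleEQ1$pu
  rot[3] = dleEQ1$pud
  rot[4] = leEQ1$pudd
  rot[5] = eEQ1$puddl
  rot[6] = EQ1$puddle
  rot[7] = Q1$puddleE
  rot[8] = 1$puddleEQ
  rot[9] = $puddleEQ1
Sorted (with $ < everything):
  sorted[0] = $puddleEQ1  (last char: '1')
  sorted[1] = 1$puddleEQ  (last char: 'Q')
  sorted[2] = EQ1$puddle  (last char: 'e')
  sorted[3] = Q1$puddleE  (last char: 'E')
  sorted[4] = ddleEQ1$pu  (last char: 'u')
  sorted[5] = dleEQ1$pud  (last char: 'd')
  sorted[6] = eEQ1$puddl  (last char: 'l')
  sorted[7] = leEQ1$pudd  (last char: 'd')
  sorted[8] = puddleEQ1$  (last char: '$')
  sorted[9] = uddleEQ1$p  (last char: 'p')
Last column: 1QeEudld$p
Original string S is at sorted index 8

Answer: 1QeEudld$p
8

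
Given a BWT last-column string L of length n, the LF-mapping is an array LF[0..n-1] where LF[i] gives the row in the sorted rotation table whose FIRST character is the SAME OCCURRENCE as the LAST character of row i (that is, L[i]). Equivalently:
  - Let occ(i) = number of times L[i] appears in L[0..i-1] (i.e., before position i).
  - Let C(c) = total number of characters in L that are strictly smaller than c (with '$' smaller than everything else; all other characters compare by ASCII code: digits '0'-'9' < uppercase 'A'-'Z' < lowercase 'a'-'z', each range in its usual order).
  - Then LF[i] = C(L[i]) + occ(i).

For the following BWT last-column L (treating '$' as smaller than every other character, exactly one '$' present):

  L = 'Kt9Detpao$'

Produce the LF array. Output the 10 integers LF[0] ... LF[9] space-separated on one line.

Char counts: '$':1, '9':1, 'D':1, 'K':1, 'a':1, 'e':1, 'o':1, 'p':1, 't':2
C (first-col start): C('$')=0, C('9')=1, C('D')=2, C('K')=3, C('a')=4, C('e')=5, C('o')=6, C('p')=7, C('t')=8
L[0]='K': occ=0, LF[0]=C('K')+0=3+0=3
L[1]='t': occ=0, LF[1]=C('t')+0=8+0=8
L[2]='9': occ=0, LF[2]=C('9')+0=1+0=1
L[3]='D': occ=0, LF[3]=C('D')+0=2+0=2
L[4]='e': occ=0, LF[4]=C('e')+0=5+0=5
L[5]='t': occ=1, LF[5]=C('t')+1=8+1=9
L[6]='p': occ=0, LF[6]=C('p')+0=7+0=7
L[7]='a': occ=0, LF[7]=C('a')+0=4+0=4
L[8]='o': occ=0, LF[8]=C('o')+0=6+0=6
L[9]='$': occ=0, LF[9]=C('$')+0=0+0=0

Answer: 3 8 1 2 5 9 7 4 6 0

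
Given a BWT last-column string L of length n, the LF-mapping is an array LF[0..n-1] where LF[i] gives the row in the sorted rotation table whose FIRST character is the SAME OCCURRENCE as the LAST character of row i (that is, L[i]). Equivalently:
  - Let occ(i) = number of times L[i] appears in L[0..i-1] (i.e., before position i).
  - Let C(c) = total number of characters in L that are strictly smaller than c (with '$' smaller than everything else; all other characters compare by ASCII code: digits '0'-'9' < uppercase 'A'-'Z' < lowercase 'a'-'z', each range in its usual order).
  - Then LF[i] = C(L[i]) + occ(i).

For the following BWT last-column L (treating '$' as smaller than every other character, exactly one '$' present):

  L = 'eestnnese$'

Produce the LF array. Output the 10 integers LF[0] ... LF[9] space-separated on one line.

Char counts: '$':1, 'e':4, 'n':2, 's':2, 't':1
C (first-col start): C('$')=0, C('e')=1, C('n')=5, C('s')=7, C('t')=9
L[0]='e': occ=0, LF[0]=C('e')+0=1+0=1
L[1]='e': occ=1, LF[1]=C('e')+1=1+1=2
L[2]='s': occ=0, LF[2]=C('s')+0=7+0=7
L[3]='t': occ=0, LF[3]=C('t')+0=9+0=9
L[4]='n': occ=0, LF[4]=C('n')+0=5+0=5
L[5]='n': occ=1, LF[5]=C('n')+1=5+1=6
L[6]='e': occ=2, LF[6]=C('e')+2=1+2=3
L[7]='s': occ=1, LF[7]=C('s')+1=7+1=8
L[8]='e': occ=3, LF[8]=C('e')+3=1+3=4
L[9]='$': occ=0, LF[9]=C('$')+0=0+0=0

Answer: 1 2 7 9 5 6 3 8 4 0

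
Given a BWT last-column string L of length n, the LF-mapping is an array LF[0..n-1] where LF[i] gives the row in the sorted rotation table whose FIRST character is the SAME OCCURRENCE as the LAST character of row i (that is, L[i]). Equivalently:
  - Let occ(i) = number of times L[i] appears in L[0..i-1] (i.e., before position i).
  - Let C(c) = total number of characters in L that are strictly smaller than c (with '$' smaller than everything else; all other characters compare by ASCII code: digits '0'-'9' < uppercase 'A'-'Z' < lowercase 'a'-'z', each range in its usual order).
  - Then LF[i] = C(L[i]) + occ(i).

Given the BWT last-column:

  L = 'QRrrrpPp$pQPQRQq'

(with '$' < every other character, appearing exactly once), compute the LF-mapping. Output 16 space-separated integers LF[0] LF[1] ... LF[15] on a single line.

Char counts: '$':1, 'P':2, 'Q':4, 'R':2, 'p':3, 'q':1, 'r':3
C (first-col start): C('$')=0, C('P')=1, C('Q')=3, C('R')=7, C('p')=9, C('q')=12, C('r')=13
L[0]='Q': occ=0, LF[0]=C('Q')+0=3+0=3
L[1]='R': occ=0, LF[1]=C('R')+0=7+0=7
L[2]='r': occ=0, LF[2]=C('r')+0=13+0=13
L[3]='r': occ=1, LF[3]=C('r')+1=13+1=14
L[4]='r': occ=2, LF[4]=C('r')+2=13+2=15
L[5]='p': occ=0, LF[5]=C('p')+0=9+0=9
L[6]='P': occ=0, LF[6]=C('P')+0=1+0=1
L[7]='p': occ=1, LF[7]=C('p')+1=9+1=10
L[8]='$': occ=0, LF[8]=C('$')+0=0+0=0
L[9]='p': occ=2, LF[9]=C('p')+2=9+2=11
L[10]='Q': occ=1, LF[10]=C('Q')+1=3+1=4
L[11]='P': occ=1, LF[11]=C('P')+1=1+1=2
L[12]='Q': occ=2, LF[12]=C('Q')+2=3+2=5
L[13]='R': occ=1, LF[13]=C('R')+1=7+1=8
L[14]='Q': occ=3, LF[14]=C('Q')+3=3+3=6
L[15]='q': occ=0, LF[15]=C('q')+0=12+0=12

Answer: 3 7 13 14 15 9 1 10 0 11 4 2 5 8 6 12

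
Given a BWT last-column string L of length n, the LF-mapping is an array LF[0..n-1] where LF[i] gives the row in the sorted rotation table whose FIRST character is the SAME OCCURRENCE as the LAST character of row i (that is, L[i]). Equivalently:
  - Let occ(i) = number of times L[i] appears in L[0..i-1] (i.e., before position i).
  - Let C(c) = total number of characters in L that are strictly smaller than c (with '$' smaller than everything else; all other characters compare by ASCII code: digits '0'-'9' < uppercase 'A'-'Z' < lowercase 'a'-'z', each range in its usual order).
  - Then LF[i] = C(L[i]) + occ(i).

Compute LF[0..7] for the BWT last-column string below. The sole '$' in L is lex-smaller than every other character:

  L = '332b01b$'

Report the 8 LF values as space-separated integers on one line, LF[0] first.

Char counts: '$':1, '0':1, '1':1, '2':1, '3':2, 'b':2
C (first-col start): C('$')=0, C('0')=1, C('1')=2, C('2')=3, C('3')=4, C('b')=6
L[0]='3': occ=0, LF[0]=C('3')+0=4+0=4
L[1]='3': occ=1, LF[1]=C('3')+1=4+1=5
L[2]='2': occ=0, LF[2]=C('2')+0=3+0=3
L[3]='b': occ=0, LF[3]=C('b')+0=6+0=6
L[4]='0': occ=0, LF[4]=C('0')+0=1+0=1
L[5]='1': occ=0, LF[5]=C('1')+0=2+0=2
L[6]='b': occ=1, LF[6]=C('b')+1=6+1=7
L[7]='$': occ=0, LF[7]=C('$')+0=0+0=0

Answer: 4 5 3 6 1 2 7 0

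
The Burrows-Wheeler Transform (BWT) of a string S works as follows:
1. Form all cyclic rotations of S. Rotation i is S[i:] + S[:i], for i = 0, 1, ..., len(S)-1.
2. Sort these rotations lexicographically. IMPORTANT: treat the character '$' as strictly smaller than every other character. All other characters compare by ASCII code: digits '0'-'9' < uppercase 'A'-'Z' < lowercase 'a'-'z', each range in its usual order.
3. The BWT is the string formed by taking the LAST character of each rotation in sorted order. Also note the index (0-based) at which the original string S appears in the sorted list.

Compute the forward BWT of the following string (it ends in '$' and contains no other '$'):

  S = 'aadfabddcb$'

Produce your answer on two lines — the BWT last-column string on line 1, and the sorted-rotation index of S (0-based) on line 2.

All 11 rotations (rotation i = S[i:]+S[:i]):
  rot[0] = aadfabddcb$
  rot[1] = adfabddcb$a
  rot[2] = dfabddcb$aa
  rot[3] = fabddcb$aad
  rot[4] = abddcb$aadf
  rot[5] = bddcb$aadfa
  rot[6] = ddcb$aadfab
  rot[7] = dcb$aadfabd
  rot[8] = cb$aadfabdd
  rot[9] = b$aadfabddc
  rot[10] = $aadfabddcb
Sorted (with $ < everything):
  sorted[0] = $aadfabddcb  (last char: 'b')
  sorted[1] = aadfabddcb$  (last char: '$')
  sorted[2] = abddcb$aadf  (last char: 'f')
  sorted[3] = adfabddcb$a  (last char: 'a')
  sorted[4] = b$aadfabddc  (last char: 'c')
  sorted[5] = bddcb$aadfa  (last char: 'a')
  sorted[6] = cb$aadfabdd  (last char: 'd')
  sorted[7] = dcb$aadfabd  (last char: 'd')
  sorted[8] = ddcb$aadfab  (last char: 'b')
  sorted[9] = dfabddcb$aa  (last char: 'a')
  sorted[10] = fabddcb$aad  (last char: 'd')
Last column: b$facaddbad
Original string S is at sorted index 1

Answer: b$facaddbad
1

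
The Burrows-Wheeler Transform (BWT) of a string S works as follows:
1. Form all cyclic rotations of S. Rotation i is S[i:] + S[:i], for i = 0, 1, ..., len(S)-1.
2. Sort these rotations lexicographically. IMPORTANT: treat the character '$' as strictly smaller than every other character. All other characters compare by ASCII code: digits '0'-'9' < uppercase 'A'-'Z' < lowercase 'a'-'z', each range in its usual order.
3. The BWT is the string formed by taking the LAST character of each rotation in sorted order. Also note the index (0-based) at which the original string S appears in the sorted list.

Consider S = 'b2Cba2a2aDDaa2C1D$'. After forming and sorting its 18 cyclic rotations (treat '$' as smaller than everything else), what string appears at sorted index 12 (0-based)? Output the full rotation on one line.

Answer: a2a2aDDaa2C1D$b2Cb

Derivation:
All 18 rotations (rotation i = S[i:]+S[:i]):
  rot[0] = b2Cba2a2aDDaa2C1D$
  rot[1] = 2Cba2a2aDDaa2C1D$b
  rot[2] = Cba2a2aDDaa2C1D$b2
  rot[3] = ba2a2aDDaa2C1D$b2C
  rot[4] = a2a2aDDaa2C1D$b2Cb
  rot[5] = 2a2aDDaa2C1D$b2Cba
  rot[6] = a2aDDaa2C1D$b2Cba2
  rot[7] = 2aDDaa2C1D$b2Cba2a
  rot[8] = aDDaa2C1D$b2Cba2a2
  rot[9] = DDaa2C1D$b2Cba2a2a
  rot[10] = Daa2C1D$b2Cba2a2aD
  rot[11] = aa2C1D$b2Cba2a2aDD
  rot[12] = a2C1D$b2Cba2a2aDDa
  rot[13] = 2C1D$b2Cba2a2aDDaa
  rot[14] = C1D$b2Cba2a2aDDaa2
  rot[15] = 1D$b2Cba2a2aDDaa2C
  rot[16] = D$b2Cba2a2aDDaa2C1
  rot[17] = $b2Cba2a2aDDaa2C1D
Sorted (with $ < everything):
  sorted[0] = $b2Cba2a2aDDaa2C1D
  sorted[1] = 1D$b2Cba2a2aDDaa2C
  sorted[2] = 2C1D$b2Cba2a2aDDaa
  sorted[3] = 2Cba2a2aDDaa2C1D$b
  sorted[4] = 2a2aDDaa2C1D$b2Cba
  sorted[5] = 2aDDaa2C1D$b2Cba2a
  sorted[6] = C1D$b2Cba2a2aDDaa2
  sorted[7] = Cba2a2aDDaa2C1D$b2
  sorted[8] = D$b2Cba2a2aDDaa2C1
  sorted[9] = DDaa2C1D$b2Cba2a2a
  sorted[10] = Daa2C1D$b2Cba2a2aD
  sorted[11] = a2C1D$b2Cba2a2aDDa
  sorted[12] = a2a2aDDaa2C1D$b2Cb
  sorted[13] = a2aDDaa2C1D$b2Cba2
  sorted[14] = aDDaa2C1D$b2Cba2a2
  sorted[15] = aa2C1D$b2Cba2a2aDD
  sorted[16] = b2Cba2a2aDDaa2C1D$
  sorted[17] = ba2a2aDDaa2C1D$b2C
sorted[12] = a2a2aDDaa2C1D$b2Cb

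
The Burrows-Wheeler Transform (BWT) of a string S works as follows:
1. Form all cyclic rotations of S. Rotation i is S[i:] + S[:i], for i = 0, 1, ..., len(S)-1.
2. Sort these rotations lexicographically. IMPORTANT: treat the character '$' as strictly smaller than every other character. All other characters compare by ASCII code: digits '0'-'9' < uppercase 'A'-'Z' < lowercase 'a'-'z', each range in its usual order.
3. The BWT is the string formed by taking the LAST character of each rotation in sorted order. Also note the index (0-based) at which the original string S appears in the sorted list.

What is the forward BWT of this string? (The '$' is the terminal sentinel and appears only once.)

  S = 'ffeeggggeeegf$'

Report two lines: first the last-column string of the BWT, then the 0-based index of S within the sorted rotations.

All 14 rotations (rotation i = S[i:]+S[:i]):
  rot[0] = ffeeggggeeegf$
  rot[1] = feeggggeeegf$f
  rot[2] = eeggggeeegf$ff
  rot[3] = eggggeeegf$ffe
  rot[4] = ggggeeegf$ffee
  rot[5] = gggeeegf$ffeeg
  rot[6] = ggeeegf$ffeegg
  rot[7] = geeegf$ffeeggg
  rot[8] = eeegf$ffeegggg
  rot[9] = eegf$ffeegggge
  rot[10] = egf$ffeeggggee
  rot[11] = gf$ffeeggggeee
  rot[12] = f$ffeeggggeeeg
  rot[13] = $ffeeggggeeegf
Sorted (with $ < everything):
  sorted[0] = $ffeeggggeeegf  (last char: 'f')
  sorted[1] = eeegf$ffeegggg  (last char: 'g')
  sorted[2] = eegf$ffeegggge  (last char: 'e')
  sorted[3] = eeggggeeegf$ff  (last char: 'f')
  sorted[4] = egf$ffeeggggee  (last char: 'e')
  sorted[5] = eggggeeegf$ffe  (last char: 'e')
  sorted[6] = f$ffeeggggeeeg  (last char: 'g')
  sorted[7] = feeggggeeegf$f  (last char: 'f')
  sorted[8] = ffeeggggeeegf$  (last char: '$')
  sorted[9] = geeegf$ffeeggg  (last char: 'g')
  sorted[10] = gf$ffeeggggeee  (last char: 'e')
  sorted[11] = ggeeegf$ffeegg  (last char: 'g')
  sorted[12] = gggeeegf$ffeeg  (last char: 'g')
  sorted[13] = ggggeeegf$ffee  (last char: 'e')
Last column: fgefeegf$gegge
Original string S is at sorted index 8

Answer: fgefeegf$gegge
8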